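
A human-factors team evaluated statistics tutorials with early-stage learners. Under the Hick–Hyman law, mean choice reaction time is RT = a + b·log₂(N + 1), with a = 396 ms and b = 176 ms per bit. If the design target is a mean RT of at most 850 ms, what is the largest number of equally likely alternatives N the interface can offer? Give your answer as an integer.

Set 396 + 176·log₂(N + 1) ≤ 850.
log₂(N + 1) ≤ (850 − 396) / 176 = 2.5795.
N + 1 ≤ 2^2.5795 = 5.9773.
N ≤ 4.9773, so the largest integer N is 4.

4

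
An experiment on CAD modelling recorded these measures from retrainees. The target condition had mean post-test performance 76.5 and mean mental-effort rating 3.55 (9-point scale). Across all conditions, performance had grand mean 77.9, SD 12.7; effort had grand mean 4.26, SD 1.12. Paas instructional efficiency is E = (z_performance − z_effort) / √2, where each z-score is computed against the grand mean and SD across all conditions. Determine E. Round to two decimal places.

0.37

z_performance = (76.5 − 77.9) / 12.7 = -1.4000 / 12.7 = -0.1102.
z_effort = (3.55 − 4.26) / 1.12 = -0.7100 / 1.12 = -0.6339.
z_P − z_E = -0.1102 − (-0.6339) = 0.5237.
E = 0.5237 / √2 = 0.5237 / 1.41421 = 0.3703 ≈ 0.37.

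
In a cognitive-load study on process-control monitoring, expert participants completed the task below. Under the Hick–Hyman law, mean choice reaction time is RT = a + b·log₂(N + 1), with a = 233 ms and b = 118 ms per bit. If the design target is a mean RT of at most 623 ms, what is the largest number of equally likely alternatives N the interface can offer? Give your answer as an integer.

Set 233 + 118·log₂(N + 1) ≤ 623.
log₂(N + 1) ≤ (623 − 233) / 118 = 3.3051.
N + 1 ≤ 2^3.3051 = 9.8840.
N ≤ 8.8840, so the largest integer N is 8.

8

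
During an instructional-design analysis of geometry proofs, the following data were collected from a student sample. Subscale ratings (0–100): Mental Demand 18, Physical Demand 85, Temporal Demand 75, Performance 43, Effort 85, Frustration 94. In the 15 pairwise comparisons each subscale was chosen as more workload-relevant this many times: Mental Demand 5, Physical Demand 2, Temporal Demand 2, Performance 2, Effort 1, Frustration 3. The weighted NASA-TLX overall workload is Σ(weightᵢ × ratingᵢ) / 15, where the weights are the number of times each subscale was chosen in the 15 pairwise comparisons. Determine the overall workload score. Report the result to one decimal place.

57.5

The tallies are the weights (they sum to 15).
Weighted sum = 5·18 + 2·85 + 2·75 + 2·43 + 1·85 + 3·94
            = 90 + 170 + 150 + 86 + 85 + 282 = 863.
Overall workload = 863 / 15 = 57.5333 ≈ 57.5.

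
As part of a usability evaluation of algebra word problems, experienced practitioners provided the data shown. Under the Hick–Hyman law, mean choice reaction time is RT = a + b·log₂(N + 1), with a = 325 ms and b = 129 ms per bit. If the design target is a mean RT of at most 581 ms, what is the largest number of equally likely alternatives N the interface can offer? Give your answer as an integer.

Set 325 + 129·log₂(N + 1) ≤ 581.
log₂(N + 1) ≤ (581 − 325) / 129 = 1.9845.
N + 1 ≤ 2^1.9845 = 3.9573.
N ≤ 2.9573, so the largest integer N is 2.

2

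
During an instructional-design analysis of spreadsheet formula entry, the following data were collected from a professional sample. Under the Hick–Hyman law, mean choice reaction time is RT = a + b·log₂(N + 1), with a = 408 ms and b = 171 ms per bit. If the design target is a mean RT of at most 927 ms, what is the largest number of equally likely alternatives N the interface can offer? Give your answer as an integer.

Set 408 + 171·log₂(N + 1) ≤ 927.
log₂(N + 1) ≤ (927 − 408) / 171 = 3.0351.
N + 1 ≤ 2^3.0351 = 8.1970.
N ≤ 7.1970, so the largest integer N is 7.

7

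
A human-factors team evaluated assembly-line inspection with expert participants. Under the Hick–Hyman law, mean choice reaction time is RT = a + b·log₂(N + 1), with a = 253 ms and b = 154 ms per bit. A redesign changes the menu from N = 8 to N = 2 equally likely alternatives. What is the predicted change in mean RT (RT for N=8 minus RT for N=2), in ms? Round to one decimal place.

244.1

RT(8) = 253 + 154·log₂(9) = 253 + 154·3.1699 = 741.1646 ms.
RT(2) = 253 + 154·log₂(3) = 253 + 154·1.5850 = 497.0900 ms.
Difference = 741.1646 − 497.0900 = 244.0746 ≈ 244.1 ms.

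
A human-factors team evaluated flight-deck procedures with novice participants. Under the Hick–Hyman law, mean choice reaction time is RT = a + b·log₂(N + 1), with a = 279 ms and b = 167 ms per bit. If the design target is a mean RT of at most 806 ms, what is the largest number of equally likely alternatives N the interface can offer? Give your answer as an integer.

7

Set 279 + 167·log₂(N + 1) ≤ 806.
log₂(N + 1) ≤ (806 − 279) / 167 = 3.1557.
N + 1 ≤ 2^3.1557 = 8.9117.
N ≤ 7.9117, so the largest integer N is 7.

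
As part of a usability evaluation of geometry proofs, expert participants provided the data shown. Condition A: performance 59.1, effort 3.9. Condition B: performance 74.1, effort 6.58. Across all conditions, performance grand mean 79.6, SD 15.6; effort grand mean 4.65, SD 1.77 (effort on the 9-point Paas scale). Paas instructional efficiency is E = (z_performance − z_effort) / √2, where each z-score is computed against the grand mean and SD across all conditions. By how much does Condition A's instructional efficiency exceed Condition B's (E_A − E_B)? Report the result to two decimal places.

Condition A: z_P = (59.1 − 79.6)/15.6 = -1.3141; z_E = (3.9 − 4.65)/1.77 = -0.4237; E_A = (-1.3141 − (-0.4237))/√2 = -0.6296.
Condition B: z_P = (74.1 − 79.6)/15.6 = -0.3526; z_E = (6.58 − 4.65)/1.77 = 1.0904; E_B = (-0.3526 − 1.0904)/√2 = -1.0204.
E_A − E_B = -0.6296 − (-1.0204) = 0.3908 ≈ 0.39.

0.39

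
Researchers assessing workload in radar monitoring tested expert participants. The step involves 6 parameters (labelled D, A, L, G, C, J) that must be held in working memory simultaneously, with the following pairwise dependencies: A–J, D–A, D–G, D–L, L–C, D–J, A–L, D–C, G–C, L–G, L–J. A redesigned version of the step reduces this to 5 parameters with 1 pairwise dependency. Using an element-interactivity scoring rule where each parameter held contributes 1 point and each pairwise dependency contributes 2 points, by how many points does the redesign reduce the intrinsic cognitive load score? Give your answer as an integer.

21

Original: 6 × 1 + 11 × 2 = 6 + 22 = 28.
Redesigned: 5 × 1 + 1 × 2 = 5 + 2 = 7.
Reduction = 28 − 7 = 21.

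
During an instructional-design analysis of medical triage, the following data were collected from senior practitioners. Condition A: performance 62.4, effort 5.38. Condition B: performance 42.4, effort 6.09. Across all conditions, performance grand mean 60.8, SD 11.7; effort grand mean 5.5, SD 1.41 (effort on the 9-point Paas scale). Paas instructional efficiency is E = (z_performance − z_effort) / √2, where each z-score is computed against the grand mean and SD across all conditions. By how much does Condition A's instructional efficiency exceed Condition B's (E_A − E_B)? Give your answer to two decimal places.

1.56

Condition A: z_P = (62.4 − 60.8)/11.7 = 0.1368; z_E = (5.38 − 5.5)/1.41 = -0.0851; E_A = (0.1368 − (-0.0851))/√2 = 0.1569.
Condition B: z_P = (42.4 − 60.8)/11.7 = -1.5726; z_E = (6.09 − 5.5)/1.41 = 0.4184; E_B = (-1.5726 − 0.4184)/√2 = -1.4078.
E_A − E_B = 0.1569 − (-1.4078) = 1.5647 ≈ 1.56.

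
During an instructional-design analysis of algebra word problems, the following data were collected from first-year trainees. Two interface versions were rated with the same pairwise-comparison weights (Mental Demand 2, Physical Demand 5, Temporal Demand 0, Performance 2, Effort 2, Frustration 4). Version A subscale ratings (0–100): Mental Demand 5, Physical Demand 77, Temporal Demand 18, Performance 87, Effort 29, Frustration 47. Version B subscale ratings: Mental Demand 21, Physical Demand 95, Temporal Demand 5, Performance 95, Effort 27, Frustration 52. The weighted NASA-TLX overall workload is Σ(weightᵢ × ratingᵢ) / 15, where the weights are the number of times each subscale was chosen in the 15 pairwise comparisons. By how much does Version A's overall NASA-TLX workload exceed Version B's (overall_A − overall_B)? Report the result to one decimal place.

Version A weighted sum = 2·5 + 5·77 + 0·18 + 2·87 + 2·29 + 4·47 = 10 + 385 + 0 + 174 + 58 + 188 = 815; overall_A = 815/15 = 54.3333.
Version B weighted sum = 2·21 + 5·95 + 0·5 + 2·95 + 2·27 + 4·52 = 42 + 475 + 0 + 190 + 54 + 208 = 969; overall_B = 969/15 = 64.6000.
Difference = 54.3333 − 64.6000 = -10.2667 ≈ -10.3.

-10.3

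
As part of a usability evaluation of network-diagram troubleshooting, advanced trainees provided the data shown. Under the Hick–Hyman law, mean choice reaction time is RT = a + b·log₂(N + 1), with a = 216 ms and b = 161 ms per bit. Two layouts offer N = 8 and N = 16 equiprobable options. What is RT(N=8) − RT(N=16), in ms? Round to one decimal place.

RT(8) = 216 + 161·log₂(9) = 216 + 161·3.1699 = 726.3539 ms.
RT(16) = 216 + 161·log₂(17) = 216 + 161·4.0875 = 874.0875 ms.
Difference = 726.3539 − 874.0875 = -147.7336 ≈ -147.7 ms.

-147.7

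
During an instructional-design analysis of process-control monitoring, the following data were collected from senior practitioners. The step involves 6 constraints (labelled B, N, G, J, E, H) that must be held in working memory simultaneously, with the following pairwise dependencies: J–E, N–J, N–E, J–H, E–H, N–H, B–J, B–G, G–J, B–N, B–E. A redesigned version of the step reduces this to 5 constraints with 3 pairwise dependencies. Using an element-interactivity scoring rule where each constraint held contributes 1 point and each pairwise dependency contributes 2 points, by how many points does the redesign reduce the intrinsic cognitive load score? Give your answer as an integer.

Original: 6 × 1 + 11 × 2 = 6 + 22 = 28.
Redesigned: 5 × 1 + 3 × 2 = 5 + 6 = 11.
Reduction = 28 − 11 = 17.

17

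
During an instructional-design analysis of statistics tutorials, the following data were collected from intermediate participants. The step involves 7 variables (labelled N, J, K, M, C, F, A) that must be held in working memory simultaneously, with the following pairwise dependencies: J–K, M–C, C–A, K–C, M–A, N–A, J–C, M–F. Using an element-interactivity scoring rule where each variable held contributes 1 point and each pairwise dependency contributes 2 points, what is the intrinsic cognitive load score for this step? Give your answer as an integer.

Count of variables held simultaneously: 7.
Count of pairwise dependencies listed: 8.
Element contribution: 7 × 1 = 7.
Interaction contribution: 8 × 2 = 16.
Intrinsic load = 7 + 16 = 23.

23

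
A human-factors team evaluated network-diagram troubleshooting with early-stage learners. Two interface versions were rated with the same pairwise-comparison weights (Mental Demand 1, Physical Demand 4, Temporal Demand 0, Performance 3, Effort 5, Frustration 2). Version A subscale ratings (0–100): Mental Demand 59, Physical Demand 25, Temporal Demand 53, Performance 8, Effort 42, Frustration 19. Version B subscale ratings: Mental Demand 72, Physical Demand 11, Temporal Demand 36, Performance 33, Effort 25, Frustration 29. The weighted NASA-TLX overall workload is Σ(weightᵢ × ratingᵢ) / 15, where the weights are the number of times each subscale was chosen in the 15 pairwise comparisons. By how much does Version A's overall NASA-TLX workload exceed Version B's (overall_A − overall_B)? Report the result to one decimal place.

2.2

Version A weighted sum = 1·59 + 4·25 + 0·53 + 3·8 + 5·42 + 2·19 = 59 + 100 + 0 + 24 + 210 + 38 = 431; overall_A = 431/15 = 28.7333.
Version B weighted sum = 1·72 + 4·11 + 0·36 + 3·33 + 5·25 + 2·29 = 72 + 44 + 0 + 99 + 125 + 58 = 398; overall_B = 398/15 = 26.5333.
Difference = 28.7333 − 26.5333 = 2.2000 ≈ 2.2.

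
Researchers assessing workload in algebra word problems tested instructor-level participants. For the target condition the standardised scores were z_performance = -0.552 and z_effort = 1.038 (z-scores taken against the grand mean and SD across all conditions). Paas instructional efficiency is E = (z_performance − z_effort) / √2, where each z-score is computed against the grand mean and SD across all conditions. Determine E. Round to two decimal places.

-1.12

z_P − z_E = -0.552 − 1.038 = -1.5900.
E = -1.5900 / √2 = -1.5900 / 1.41421 = -1.1243 ≈ -1.12.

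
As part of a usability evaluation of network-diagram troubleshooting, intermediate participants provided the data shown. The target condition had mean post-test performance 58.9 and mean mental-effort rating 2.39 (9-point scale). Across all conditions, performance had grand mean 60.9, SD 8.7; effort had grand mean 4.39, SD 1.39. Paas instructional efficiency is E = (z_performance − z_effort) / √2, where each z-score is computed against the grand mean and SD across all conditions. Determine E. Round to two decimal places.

0.85

z_performance = (58.9 − 60.9) / 8.7 = -2.0000 / 8.7 = -0.2299.
z_effort = (2.39 − 4.39) / 1.39 = -2.0000 / 1.39 = -1.4388.
z_P − z_E = -0.2299 − (-1.4388) = 1.2089.
E = 1.2089 / √2 = 1.2089 / 1.41421 = 0.8548 ≈ 0.85.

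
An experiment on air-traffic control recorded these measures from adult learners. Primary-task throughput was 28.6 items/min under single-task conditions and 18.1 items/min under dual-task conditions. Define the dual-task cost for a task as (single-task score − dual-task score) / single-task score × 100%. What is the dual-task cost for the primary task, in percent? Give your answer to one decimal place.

36.7

Cost = (28.6 − 18.1) / 28.6 × 100%
     = 10.5000 / 28.6 × 100% = 36.7133%.
≈ 36.7%.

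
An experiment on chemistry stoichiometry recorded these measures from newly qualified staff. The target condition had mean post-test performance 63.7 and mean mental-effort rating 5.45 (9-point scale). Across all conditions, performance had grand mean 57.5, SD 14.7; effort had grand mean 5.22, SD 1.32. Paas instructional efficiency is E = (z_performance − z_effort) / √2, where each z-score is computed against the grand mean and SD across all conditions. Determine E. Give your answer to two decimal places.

0.18

z_performance = (63.7 − 57.5) / 14.7 = 6.2000 / 14.7 = 0.4218.
z_effort = (5.45 − 5.22) / 1.32 = 0.2300 / 1.32 = 0.1742.
z_P − z_E = 0.4218 − 0.1742 = 0.2476.
E = 0.2476 / √2 = 0.2476 / 1.41421 = 0.1751 ≈ 0.18.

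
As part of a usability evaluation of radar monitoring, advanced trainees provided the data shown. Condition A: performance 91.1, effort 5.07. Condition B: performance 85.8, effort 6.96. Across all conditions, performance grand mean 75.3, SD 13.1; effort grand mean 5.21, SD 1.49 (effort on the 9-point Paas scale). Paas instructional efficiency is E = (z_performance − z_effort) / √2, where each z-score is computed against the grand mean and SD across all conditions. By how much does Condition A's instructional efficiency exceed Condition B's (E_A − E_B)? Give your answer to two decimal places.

Condition A: z_P = (91.1 − 75.3)/13.1 = 1.2061; z_E = (5.07 − 5.21)/1.49 = -0.0940; E_A = (1.2061 − (-0.0940))/√2 = 0.9193.
Condition B: z_P = (85.8 − 75.3)/13.1 = 0.8015; z_E = (6.96 − 5.21)/1.49 = 1.1745; E_B = (0.8015 − 1.1745)/√2 = -0.2638.
E_A − E_B = 0.9193 − (-0.2638) = 1.1831 ≈ 1.18.

1.18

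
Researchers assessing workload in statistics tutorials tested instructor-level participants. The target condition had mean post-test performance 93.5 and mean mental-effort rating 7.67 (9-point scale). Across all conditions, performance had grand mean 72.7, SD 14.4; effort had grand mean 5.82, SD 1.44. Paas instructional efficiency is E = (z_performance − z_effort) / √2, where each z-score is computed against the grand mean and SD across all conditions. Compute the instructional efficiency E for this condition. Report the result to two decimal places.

z_performance = (93.5 − 72.7) / 14.4 = 20.8000 / 14.4 = 1.4444.
z_effort = (7.67 − 5.82) / 1.44 = 1.8500 / 1.44 = 1.2847.
z_P − z_E = 1.4444 − 1.2847 = 0.1597.
E = 0.1597 / √2 = 0.1597 / 1.41421 = 0.1129 ≈ 0.11.

0.11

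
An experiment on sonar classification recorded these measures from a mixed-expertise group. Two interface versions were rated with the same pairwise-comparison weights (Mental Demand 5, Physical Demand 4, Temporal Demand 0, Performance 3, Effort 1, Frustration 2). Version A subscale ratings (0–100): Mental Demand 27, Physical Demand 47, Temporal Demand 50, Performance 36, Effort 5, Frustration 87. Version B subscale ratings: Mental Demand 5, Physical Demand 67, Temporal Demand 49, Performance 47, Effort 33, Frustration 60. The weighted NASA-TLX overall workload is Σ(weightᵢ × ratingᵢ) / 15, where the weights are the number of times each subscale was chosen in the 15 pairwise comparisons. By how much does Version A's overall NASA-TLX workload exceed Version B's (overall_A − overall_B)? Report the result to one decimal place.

Version A weighted sum = 5·27 + 4·47 + 0·50 + 3·36 + 1·5 + 2·87 = 135 + 188 + 0 + 108 + 5 + 174 = 610; overall_A = 610/15 = 40.6667.
Version B weighted sum = 5·5 + 4·67 + 0·49 + 3·47 + 1·33 + 2·60 = 25 + 268 + 0 + 141 + 33 + 120 = 587; overall_B = 587/15 = 39.1333.
Difference = 40.6667 − 39.1333 = 1.5334 ≈ 1.5.

1.5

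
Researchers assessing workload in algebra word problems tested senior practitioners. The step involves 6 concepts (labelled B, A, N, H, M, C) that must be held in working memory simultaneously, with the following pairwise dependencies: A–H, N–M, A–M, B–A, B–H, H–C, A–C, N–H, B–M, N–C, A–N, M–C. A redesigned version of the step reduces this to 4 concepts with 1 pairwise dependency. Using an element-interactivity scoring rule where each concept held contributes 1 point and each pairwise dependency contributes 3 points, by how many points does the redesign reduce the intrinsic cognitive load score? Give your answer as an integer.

Original: 6 × 1 + 12 × 3 = 6 + 36 = 42.
Redesigned: 4 × 1 + 1 × 3 = 4 + 3 = 7.
Reduction = 42 − 7 = 35.

35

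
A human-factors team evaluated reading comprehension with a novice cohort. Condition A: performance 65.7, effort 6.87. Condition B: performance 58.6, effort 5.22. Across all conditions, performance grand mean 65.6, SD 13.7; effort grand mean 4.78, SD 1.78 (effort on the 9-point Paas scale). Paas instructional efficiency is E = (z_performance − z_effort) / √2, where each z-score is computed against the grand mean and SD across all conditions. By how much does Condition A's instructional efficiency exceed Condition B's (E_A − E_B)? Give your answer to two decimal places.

-0.29

Condition A: z_P = (65.7 − 65.6)/13.7 = 0.0073; z_E = (6.87 − 4.78)/1.78 = 1.1742; E_A = (0.0073 − 1.1742)/√2 = -0.8251.
Condition B: z_P = (58.6 − 65.6)/13.7 = -0.5109; z_E = (5.22 − 4.78)/1.78 = 0.2472; E_B = (-0.5109 − 0.2472)/√2 = -0.5361.
E_A − E_B = -0.8251 − (-0.5361) = -0.2890 ≈ -0.29.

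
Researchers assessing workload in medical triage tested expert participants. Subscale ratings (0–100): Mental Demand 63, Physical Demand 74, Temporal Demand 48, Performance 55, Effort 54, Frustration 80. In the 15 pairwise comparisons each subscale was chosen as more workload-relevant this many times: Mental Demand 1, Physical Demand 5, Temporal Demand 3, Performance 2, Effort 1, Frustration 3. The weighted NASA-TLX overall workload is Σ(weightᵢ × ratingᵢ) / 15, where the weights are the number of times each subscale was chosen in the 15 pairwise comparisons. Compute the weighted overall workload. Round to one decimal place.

The tallies are the weights (they sum to 15).
Weighted sum = 1·63 + 5·74 + 3·48 + 2·55 + 1·54 + 3·80
            = 63 + 370 + 144 + 110 + 54 + 240 = 981.
Overall workload = 981 / 15 = 65.4000 ≈ 65.4.

65.4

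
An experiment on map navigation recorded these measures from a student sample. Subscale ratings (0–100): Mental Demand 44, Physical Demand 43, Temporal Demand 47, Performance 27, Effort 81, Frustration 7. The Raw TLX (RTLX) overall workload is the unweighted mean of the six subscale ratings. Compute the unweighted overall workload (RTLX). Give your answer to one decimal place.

41.5

Sum of ratings = 44 + 43 + 47 + 27 + 81 + 7 = 249.
RTLX = 249 / 6 = 41.5000 ≈ 41.5.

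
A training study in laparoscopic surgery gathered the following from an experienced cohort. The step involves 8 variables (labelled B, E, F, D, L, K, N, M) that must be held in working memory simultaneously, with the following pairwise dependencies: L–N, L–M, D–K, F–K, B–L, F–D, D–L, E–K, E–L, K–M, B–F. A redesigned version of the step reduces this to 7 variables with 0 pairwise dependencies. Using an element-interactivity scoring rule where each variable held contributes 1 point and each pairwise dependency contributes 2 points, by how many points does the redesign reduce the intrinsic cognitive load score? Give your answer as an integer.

Original: 8 × 1 + 11 × 2 = 8 + 22 = 30.
Redesigned: 7 × 1 + 0 × 2 = 7 + 0 = 7.
Reduction = 30 − 7 = 23.

23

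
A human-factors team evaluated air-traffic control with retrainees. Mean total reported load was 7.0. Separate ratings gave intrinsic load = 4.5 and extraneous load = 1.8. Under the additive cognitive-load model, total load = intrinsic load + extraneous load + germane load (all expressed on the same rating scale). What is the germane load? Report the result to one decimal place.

0.7

germane load = total − intrinsic − extraneous
             = 7.0 − 4.5 − 1.8 = 0.7.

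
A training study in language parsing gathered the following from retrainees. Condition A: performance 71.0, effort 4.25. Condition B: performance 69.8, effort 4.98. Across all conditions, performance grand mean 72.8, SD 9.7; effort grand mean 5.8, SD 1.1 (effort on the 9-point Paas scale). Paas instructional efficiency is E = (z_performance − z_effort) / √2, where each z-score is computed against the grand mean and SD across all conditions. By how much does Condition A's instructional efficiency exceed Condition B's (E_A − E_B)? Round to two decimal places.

0.56

Condition A: z_P = (71.0 − 72.8)/9.7 = -0.1856; z_E = (4.25 − 5.8)/1.1 = -1.4091; E_A = (-0.1856 − (-1.4091))/√2 = 0.8651.
Condition B: z_P = (69.8 − 72.8)/9.7 = -0.3093; z_E = (4.98 − 5.8)/1.1 = -0.7455; E_B = (-0.3093 − (-0.7455))/√2 = 0.3084.
E_A − E_B = 0.8651 − 0.3084 = 0.5567 ≈ 0.56.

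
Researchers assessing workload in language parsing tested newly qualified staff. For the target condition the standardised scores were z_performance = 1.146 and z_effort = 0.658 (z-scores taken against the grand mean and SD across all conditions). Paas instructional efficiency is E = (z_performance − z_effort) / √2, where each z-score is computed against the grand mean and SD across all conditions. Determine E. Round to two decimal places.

0.35

z_P − z_E = 1.146 − 0.658 = 0.4880.
E = 0.4880 / √2 = 0.4880 / 1.41421 = 0.3451 ≈ 0.35.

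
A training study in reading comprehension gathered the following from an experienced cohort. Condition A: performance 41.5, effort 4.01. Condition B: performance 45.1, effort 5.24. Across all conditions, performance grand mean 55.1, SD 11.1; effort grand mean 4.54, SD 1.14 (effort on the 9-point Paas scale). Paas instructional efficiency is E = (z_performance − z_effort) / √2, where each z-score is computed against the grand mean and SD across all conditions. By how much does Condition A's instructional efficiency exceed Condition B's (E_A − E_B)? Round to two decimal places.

0.53

Condition A: z_P = (41.5 − 55.1)/11.1 = -1.2252; z_E = (4.01 − 4.54)/1.14 = -0.4649; E_A = (-1.2252 − (-0.4649))/√2 = -0.5376.
Condition B: z_P = (45.1 − 55.1)/11.1 = -0.9009; z_E = (5.24 − 4.54)/1.14 = 0.6140; E_B = (-0.9009 − 0.6140)/√2 = -1.0712.
E_A − E_B = -0.5376 − (-1.0712) = 0.5336 ≈ 0.53.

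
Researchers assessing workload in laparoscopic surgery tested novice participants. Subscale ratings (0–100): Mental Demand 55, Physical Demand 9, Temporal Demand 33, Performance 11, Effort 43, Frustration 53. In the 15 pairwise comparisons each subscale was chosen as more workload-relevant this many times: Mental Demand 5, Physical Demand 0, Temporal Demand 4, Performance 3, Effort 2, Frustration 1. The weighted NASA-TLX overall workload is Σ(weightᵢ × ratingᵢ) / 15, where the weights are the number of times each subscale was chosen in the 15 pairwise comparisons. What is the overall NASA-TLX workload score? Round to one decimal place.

The tallies are the weights (they sum to 15).
Weighted sum = 5·55 + 0·9 + 4·33 + 3·11 + 2·43 + 1·53
            = 275 + 0 + 132 + 33 + 86 + 53 = 579.
Overall workload = 579 / 15 = 38.6000 ≈ 38.6.

38.6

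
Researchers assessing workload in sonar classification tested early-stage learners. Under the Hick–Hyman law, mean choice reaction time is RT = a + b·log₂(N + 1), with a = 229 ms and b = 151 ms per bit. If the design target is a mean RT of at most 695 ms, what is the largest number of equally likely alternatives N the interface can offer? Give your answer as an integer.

Set 229 + 151·log₂(N + 1) ≤ 695.
log₂(N + 1) ≤ (695 − 229) / 151 = 3.0861.
N + 1 ≤ 2^3.0861 = 8.4920.
N ≤ 7.4920, so the largest integer N is 7.

7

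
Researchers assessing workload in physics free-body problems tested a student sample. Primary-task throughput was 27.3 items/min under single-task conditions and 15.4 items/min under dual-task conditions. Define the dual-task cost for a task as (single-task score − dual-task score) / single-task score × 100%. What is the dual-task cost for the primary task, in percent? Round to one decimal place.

Cost = (27.3 − 15.4) / 27.3 × 100%
     = 11.9000 / 27.3 × 100% = 43.5897%.
≈ 43.6%.

43.6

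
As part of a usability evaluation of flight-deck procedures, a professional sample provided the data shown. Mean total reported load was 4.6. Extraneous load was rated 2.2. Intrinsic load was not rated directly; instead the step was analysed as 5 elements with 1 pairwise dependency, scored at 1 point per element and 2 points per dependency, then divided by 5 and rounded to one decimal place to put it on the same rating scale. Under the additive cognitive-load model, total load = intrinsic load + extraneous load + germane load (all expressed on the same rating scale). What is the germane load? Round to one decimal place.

Intrinsic (element-interactivity): (5 × 1 + 1 × 2) / 5 = 7 / 5 = 1.4000 → 1.4.
germane load = total − intrinsic − extraneous
             = 4.6 − 1.4 − 2.2 = 1.0.

1.0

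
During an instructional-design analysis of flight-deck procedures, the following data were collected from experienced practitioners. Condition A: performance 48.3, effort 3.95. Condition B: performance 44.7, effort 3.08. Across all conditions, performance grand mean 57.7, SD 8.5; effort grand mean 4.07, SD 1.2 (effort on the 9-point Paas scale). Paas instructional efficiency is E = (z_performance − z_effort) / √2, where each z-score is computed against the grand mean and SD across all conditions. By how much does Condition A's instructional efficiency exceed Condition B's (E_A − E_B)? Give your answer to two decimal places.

-0.21

Condition A: z_P = (48.3 − 57.7)/8.5 = -1.1059; z_E = (3.95 − 4.07)/1.2 = -0.1000; E_A = (-1.1059 − (-0.1000))/√2 = -0.7113.
Condition B: z_P = (44.7 − 57.7)/8.5 = -1.5294; z_E = (3.08 − 4.07)/1.2 = -0.8250; E_B = (-1.5294 − (-0.8250))/√2 = -0.4981.
E_A − E_B = -0.7113 − (-0.4981) = -0.2132 ≈ -0.21.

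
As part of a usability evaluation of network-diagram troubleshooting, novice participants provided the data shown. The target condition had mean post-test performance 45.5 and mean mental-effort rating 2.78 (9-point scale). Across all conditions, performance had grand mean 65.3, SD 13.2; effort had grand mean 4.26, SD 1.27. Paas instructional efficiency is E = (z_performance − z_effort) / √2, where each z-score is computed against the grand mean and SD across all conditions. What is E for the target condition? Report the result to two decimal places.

-0.24

z_performance = (45.5 − 65.3) / 13.2 = -19.8000 / 13.2 = -1.5000.
z_effort = (2.78 − 4.26) / 1.27 = -1.4800 / 1.27 = -1.1654.
z_P − z_E = -1.5000 − (-1.1654) = -0.3346.
E = -0.3346 / √2 = -0.3346 / 1.41421 = -0.2366 ≈ -0.24.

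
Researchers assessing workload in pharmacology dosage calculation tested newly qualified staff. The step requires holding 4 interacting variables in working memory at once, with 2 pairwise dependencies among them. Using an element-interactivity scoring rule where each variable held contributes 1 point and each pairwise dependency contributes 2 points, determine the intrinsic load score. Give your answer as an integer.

Element contribution: 4 × 1 = 4.
Interaction contribution: 2 × 2 = 4.
Intrinsic load = 4 + 4 = 8.

8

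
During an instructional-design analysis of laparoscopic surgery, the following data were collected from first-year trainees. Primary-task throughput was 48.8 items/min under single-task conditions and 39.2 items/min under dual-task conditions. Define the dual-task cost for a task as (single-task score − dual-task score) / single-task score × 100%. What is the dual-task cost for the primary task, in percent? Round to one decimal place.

19.7

Cost = (48.8 − 39.2) / 48.8 × 100%
     = 9.6000 / 48.8 × 100% = 19.6721%.
≈ 19.7%.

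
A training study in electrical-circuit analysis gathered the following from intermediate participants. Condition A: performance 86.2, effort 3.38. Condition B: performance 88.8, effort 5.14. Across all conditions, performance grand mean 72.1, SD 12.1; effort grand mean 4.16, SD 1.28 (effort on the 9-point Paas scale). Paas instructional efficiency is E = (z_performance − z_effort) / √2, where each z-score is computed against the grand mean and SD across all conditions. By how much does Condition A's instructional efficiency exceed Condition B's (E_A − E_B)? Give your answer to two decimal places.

0.82

Condition A: z_P = (86.2 − 72.1)/12.1 = 1.1653; z_E = (3.38 − 4.16)/1.28 = -0.6094; E_A = (1.1653 − (-0.6094))/√2 = 1.2549.
Condition B: z_P = (88.8 − 72.1)/12.1 = 1.3802; z_E = (5.14 − 4.16)/1.28 = 0.7656; E_B = (1.3802 − 0.7656)/√2 = 0.4346.
E_A − E_B = 1.2549 − 0.4346 = 0.8203 ≈ 0.82.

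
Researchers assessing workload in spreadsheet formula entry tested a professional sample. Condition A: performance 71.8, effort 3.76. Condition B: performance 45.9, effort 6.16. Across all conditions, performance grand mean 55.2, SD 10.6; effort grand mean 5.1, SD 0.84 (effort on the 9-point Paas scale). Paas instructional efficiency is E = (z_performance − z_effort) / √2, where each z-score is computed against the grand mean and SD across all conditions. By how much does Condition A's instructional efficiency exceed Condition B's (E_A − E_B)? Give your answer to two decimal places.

3.75

Condition A: z_P = (71.8 − 55.2)/10.6 = 1.5660; z_E = (3.76 − 5.1)/0.84 = -1.5952; E_A = (1.5660 − (-1.5952))/√2 = 2.2353.
Condition B: z_P = (45.9 − 55.2)/10.6 = -0.8774; z_E = (6.16 − 5.1)/0.84 = 1.2619; E_B = (-0.8774 − 1.2619)/√2 = -1.5127.
E_A − E_B = 2.2353 − (-1.5127) = 3.7480 ≈ 3.75.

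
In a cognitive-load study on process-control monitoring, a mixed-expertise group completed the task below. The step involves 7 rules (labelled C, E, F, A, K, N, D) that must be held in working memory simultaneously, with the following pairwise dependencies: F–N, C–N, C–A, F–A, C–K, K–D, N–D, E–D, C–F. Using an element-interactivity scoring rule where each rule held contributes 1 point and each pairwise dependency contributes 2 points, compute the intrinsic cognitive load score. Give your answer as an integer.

25

Count of rules held simultaneously: 7.
Count of pairwise dependencies listed: 9.
Element contribution: 7 × 1 = 7.
Interaction contribution: 9 × 2 = 18.
Intrinsic load = 7 + 18 = 25.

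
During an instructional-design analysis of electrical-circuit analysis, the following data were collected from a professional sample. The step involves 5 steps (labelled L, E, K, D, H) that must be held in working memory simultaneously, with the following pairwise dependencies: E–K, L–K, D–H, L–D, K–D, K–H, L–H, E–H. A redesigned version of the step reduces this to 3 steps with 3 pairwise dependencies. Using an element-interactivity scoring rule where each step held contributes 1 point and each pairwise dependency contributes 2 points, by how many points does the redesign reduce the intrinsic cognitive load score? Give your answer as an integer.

12

Original: 5 × 1 + 8 × 2 = 5 + 16 = 21.
Redesigned: 3 × 1 + 3 × 2 = 3 + 6 = 9.
Reduction = 21 − 9 = 12.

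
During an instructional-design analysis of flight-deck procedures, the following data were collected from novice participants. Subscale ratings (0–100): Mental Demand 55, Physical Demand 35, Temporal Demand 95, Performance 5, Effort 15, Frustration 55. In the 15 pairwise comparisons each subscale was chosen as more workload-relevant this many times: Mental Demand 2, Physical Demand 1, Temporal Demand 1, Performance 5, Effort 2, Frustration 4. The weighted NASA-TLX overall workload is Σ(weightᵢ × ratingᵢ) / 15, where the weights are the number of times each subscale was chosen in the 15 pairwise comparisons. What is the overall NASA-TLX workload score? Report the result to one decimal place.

The tallies are the weights (they sum to 15).
Weighted sum = 2·55 + 1·35 + 1·95 + 5·5 + 2·15 + 4·55
            = 110 + 35 + 95 + 25 + 30 + 220 = 515.
Overall workload = 515 / 15 = 34.3333 ≈ 34.3.

34.3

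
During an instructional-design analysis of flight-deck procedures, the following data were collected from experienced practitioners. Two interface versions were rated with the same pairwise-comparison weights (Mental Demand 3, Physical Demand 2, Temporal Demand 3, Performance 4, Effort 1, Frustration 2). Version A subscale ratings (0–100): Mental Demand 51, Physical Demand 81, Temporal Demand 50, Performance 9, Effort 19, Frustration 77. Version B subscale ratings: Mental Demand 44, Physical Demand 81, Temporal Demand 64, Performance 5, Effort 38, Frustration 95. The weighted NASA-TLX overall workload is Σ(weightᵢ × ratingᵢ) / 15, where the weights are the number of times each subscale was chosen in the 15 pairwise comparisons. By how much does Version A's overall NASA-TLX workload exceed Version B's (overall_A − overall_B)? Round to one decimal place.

-4.0

Version A weighted sum = 3·51 + 2·81 + 3·50 + 4·9 + 1·19 + 2·77 = 153 + 162 + 150 + 36 + 19 + 154 = 674; overall_A = 674/15 = 44.9333.
Version B weighted sum = 3·44 + 2·81 + 3·64 + 4·5 + 1·38 + 2·95 = 132 + 162 + 192 + 20 + 38 + 190 = 734; overall_B = 734/15 = 48.9333.
Difference = 44.9333 − 48.9333 = -4.0000 ≈ -4.0.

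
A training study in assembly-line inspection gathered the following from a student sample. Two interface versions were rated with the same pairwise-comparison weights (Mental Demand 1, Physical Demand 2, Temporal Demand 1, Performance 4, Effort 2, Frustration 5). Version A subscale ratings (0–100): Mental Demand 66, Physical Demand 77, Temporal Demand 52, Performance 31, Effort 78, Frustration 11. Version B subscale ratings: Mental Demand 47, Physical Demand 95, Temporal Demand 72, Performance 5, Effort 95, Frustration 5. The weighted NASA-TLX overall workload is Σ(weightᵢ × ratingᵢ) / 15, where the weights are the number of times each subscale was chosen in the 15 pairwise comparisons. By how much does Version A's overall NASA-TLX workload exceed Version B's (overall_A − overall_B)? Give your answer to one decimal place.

4.2

Version A weighted sum = 1·66 + 2·77 + 1·52 + 4·31 + 2·78 + 5·11 = 66 + 154 + 52 + 124 + 156 + 55 = 607; overall_A = 607/15 = 40.4667.
Version B weighted sum = 1·47 + 2·95 + 1·72 + 4·5 + 2·95 + 5·5 = 47 + 190 + 72 + 20 + 190 + 25 = 544; overall_B = 544/15 = 36.2667.
Difference = 40.4667 − 36.2667 = 4.2000 ≈ 4.2.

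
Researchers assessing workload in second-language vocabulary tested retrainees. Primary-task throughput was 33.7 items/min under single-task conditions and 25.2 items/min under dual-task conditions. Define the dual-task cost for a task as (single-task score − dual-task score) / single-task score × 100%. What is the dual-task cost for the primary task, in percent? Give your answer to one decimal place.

25.2

Cost = (33.7 − 25.2) / 33.7 × 100%
     = 8.5000 / 33.7 × 100% = 25.2226%.
≈ 25.2%.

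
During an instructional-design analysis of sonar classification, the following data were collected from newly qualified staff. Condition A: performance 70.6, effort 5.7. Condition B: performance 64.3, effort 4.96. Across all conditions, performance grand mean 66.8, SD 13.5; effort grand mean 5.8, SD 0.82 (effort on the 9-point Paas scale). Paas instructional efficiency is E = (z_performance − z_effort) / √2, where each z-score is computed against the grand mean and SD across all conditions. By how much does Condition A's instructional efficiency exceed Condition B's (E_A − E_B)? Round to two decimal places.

-0.31

Condition A: z_P = (70.6 − 66.8)/13.5 = 0.2815; z_E = (5.7 − 5.8)/0.82 = -0.1220; E_A = (0.2815 − (-0.1220))/√2 = 0.2853.
Condition B: z_P = (64.3 − 66.8)/13.5 = -0.1852; z_E = (4.96 − 5.8)/0.82 = -1.0244; E_B = (-0.1852 − (-1.0244))/√2 = 0.5934.
E_A − E_B = 0.2853 − 0.5934 = -0.3081 ≈ -0.31.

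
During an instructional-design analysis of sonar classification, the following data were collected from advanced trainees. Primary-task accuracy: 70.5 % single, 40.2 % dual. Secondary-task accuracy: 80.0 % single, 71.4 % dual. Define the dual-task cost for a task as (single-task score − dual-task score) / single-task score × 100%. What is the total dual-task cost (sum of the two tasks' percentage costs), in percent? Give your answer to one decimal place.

53.7

Primary cost = (70.5 − 40.2) / 70.5 × 100% = 42.9787%.
Secondary cost = (80.0 − 71.4) / 80.0 × 100% = 10.7500%.
Total = 42.9787% + 10.7500% = 53.7287% ≈ 53.7%.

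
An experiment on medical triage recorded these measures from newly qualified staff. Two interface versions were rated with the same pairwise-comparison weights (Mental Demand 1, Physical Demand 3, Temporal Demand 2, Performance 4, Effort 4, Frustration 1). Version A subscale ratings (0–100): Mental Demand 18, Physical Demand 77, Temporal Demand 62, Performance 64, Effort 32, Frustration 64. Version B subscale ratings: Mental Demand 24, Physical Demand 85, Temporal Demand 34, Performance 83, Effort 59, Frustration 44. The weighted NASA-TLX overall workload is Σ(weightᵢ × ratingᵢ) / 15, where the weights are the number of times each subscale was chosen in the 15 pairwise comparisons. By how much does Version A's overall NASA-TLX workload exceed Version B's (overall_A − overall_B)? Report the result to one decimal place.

Version A weighted sum = 1·18 + 3·77 + 2·62 + 4·64 + 4·32 + 1·64 = 18 + 231 + 124 + 256 + 128 + 64 = 821; overall_A = 821/15 = 54.7333.
Version B weighted sum = 1·24 + 3·85 + 2·34 + 4·83 + 4·59 + 1·44 = 24 + 255 + 68 + 332 + 236 + 44 = 959; overall_B = 959/15 = 63.9333.
Difference = 54.7333 − 63.9333 = -9.2000 ≈ -9.2.

-9.2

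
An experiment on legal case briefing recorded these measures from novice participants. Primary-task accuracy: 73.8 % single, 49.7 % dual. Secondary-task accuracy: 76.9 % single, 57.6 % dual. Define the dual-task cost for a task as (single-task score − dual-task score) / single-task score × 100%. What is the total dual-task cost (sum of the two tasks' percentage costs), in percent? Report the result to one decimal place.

Primary cost = (73.8 − 49.7) / 73.8 × 100% = 32.6558%.
Secondary cost = (76.9 − 57.6) / 76.9 × 100% = 25.0975%.
Total = 32.6558% + 25.0975% = 57.7533% ≈ 57.8%.

57.8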